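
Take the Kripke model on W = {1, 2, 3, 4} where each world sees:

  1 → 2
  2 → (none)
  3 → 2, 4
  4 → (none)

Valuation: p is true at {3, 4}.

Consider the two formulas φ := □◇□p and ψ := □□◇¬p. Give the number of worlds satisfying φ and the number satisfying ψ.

2 and 4

For □◇□p:
1: successors {2}; ◇□p there: 2:F. ✗
2: no successors, so □◇□p holds vacuously. ✓
3: successors {2, 4}; ◇□p there: 2:F, 4:F. ✗
4: no successors, so □◇□p holds vacuously. ✓
— 2 worlds.
For □□◇¬p:
1: successors {2}; □◇¬p there: 2:T. ✓
2: no successors, so □□◇¬p holds vacuously. ✓
3: successors {2, 4}; □◇¬p there: 2:T, 4:T. ✓
4: no successors, so □□◇¬p holds vacuously. ✓
— 4 worlds.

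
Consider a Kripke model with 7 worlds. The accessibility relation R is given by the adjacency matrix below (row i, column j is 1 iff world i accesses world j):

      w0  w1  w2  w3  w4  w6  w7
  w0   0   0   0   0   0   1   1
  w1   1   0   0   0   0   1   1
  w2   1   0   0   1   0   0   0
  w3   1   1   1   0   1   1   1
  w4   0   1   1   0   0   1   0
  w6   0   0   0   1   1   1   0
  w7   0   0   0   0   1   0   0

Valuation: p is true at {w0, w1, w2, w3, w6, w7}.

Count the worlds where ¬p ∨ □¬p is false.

w0: ¬p is F, □¬p is F. ✗
w1: ¬p is F, □¬p is F. ✗
w2: ¬p is F, □¬p is F. ✗
w3: ¬p is F, □¬p is F. ✗
w4: ¬p is T, □¬p is F. ✓
w6: ¬p is F, □¬p is F. ✗
w7: ¬p is F, □¬p is T. ✓
Satisfying worlds: {w4, w7}.
So ¬p ∨ □¬p fails at the other 5 worlds.

5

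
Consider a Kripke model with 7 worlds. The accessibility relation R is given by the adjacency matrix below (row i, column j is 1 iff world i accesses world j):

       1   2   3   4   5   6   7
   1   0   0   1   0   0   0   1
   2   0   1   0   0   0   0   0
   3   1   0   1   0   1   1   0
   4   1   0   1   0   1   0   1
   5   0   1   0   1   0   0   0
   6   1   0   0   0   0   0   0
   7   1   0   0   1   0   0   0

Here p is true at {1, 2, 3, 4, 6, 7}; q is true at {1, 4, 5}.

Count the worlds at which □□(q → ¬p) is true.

1: successors {3, 7}; □(q → ¬p) there: 3:F, 7:F. ✗
2: successors {2}; □(q → ¬p) there: 2:T. ✓
3: successors {1, 3, 5, 6}; □(q → ¬p) there: 1:T, 3:F, 5:F, 6:F. ✗
4: successors {1, 3, 5, 7}; □(q → ¬p) there: 1:T, 3:F, 5:F, 7:F. ✗
5: successors {2, 4}; □(q → ¬p) there: 2:T, 4:F. ✗
6: successors {1}; □(q → ¬p) there: 1:T. ✓
7: successors {1, 4}; □(q → ¬p) there: 1:T, 4:F. ✗
Satisfying worlds: {2, 6}.

2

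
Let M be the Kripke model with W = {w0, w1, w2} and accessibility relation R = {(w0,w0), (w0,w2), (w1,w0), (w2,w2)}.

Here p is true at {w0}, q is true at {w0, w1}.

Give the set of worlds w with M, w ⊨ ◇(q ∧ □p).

w0: successors {w0, w2}; q ∧ □p there: w0:F, w2:F. ✗
w1: successors {w0}; q ∧ □p there: w0:F. ✗
w2: successors {w2}; q ∧ □p there: w2:F. ✗

∅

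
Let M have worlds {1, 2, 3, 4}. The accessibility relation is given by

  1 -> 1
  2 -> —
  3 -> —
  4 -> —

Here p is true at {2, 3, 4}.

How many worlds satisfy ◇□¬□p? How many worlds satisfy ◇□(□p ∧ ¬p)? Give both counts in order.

For ◇□¬□p:
1: successors {1}; □¬□p there: 1:T. ✓
2: no successors, so ◇□¬□p fails. ✗
3: no successors, so ◇□¬□p fails. ✗
4: no successors, so ◇□¬□p fails. ✗
— 1 world.
For ◇□(□p ∧ ¬p):
1: successors {1}; □(□p ∧ ¬p) there: 1:F. ✗
2: no successors, so ◇□(□p ∧ ¬p) fails. ✗
3: no successors, so ◇□(□p ∧ ¬p) fails. ✗
4: no successors, so ◇□(□p ∧ ¬p) fails. ✗
— 0 worlds.

1 and 0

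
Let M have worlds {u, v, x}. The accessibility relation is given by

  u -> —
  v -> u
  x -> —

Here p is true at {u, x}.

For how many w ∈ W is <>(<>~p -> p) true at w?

u: no successors, so <>(<>~p -> p) fails. ✗
v: successors {u}; <>~p -> p there: u:T. ✓
x: no successors, so <>(<>~p -> p) fails. ✗
Satisfying worlds: {v}.

1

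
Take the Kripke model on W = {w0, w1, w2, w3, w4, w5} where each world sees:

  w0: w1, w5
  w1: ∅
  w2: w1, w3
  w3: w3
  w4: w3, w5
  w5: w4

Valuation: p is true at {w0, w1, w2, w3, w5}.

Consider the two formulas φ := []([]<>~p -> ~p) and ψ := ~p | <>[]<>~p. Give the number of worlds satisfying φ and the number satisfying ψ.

4 and 3

For []([]<>~p -> ~p):
w0: successors {w1, w5}; []<>~p -> ~p there: w1:F, w5:T. ✗
w1: no successors, so []([]<>~p -> ~p) holds vacuously. ✓
w2: successors {w1, w3}; []<>~p -> ~p there: w1:F, w3:T. ✗
w3: successors {w3}; []<>~p -> ~p there: w3:T. ✓
w4: successors {w3, w5}; []<>~p -> ~p there: w3:T, w5:T. ✓
w5: successors {w4}; []<>~p -> ~p there: w4:T. ✓
— 4 worlds.
For ~p | <>[]<>~p:
w0: ~p is F, <>[]<>~p is T. ✓
w1: ~p is F, <>[]<>~p is F. ✗
w2: ~p is F, <>[]<>~p is T. ✓
w3: ~p is F, <>[]<>~p is F. ✗
w4: ~p is T, <>[]<>~p is F. ✓
w5: ~p is F, <>[]<>~p is F. ✗
— 3 worlds.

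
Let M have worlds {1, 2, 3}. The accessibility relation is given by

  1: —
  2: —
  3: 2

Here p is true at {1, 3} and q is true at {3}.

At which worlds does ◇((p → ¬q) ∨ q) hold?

1: no successors, so ◇((p → ¬q) ∨ q) fails. ✗
2: no successors, so ◇((p → ¬q) ∨ q) fails. ✗
3: successors {2}; (p → ¬q) ∨ q there: 2:T. ✓

{3}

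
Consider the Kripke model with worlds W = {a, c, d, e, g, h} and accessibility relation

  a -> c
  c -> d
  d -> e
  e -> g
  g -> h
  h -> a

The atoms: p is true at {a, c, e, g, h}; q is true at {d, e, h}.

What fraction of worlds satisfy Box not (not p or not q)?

1/3

a: successors {c}; not (not p or not q) there: c:F. ✗
c: successors {d}; not (not p or not q) there: d:F. ✗
d: successors {e}; not (not p or not q) there: e:T. ✓
e: successors {g}; not (not p or not q) there: g:F. ✗
g: successors {h}; not (not p or not q) there: h:T. ✓
h: successors {a}; not (not p or not q) there: a:F. ✗
That's 2 of 6 worlds, so 2/6 = 1/3.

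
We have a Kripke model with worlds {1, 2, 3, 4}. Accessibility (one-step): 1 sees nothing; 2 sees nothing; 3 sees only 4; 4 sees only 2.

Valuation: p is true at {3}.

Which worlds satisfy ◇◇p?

1: no successors, so ◇◇p fails. ✗
2: no successors, so ◇◇p fails. ✗
3: successors {4}; ◇p there: 4:F. ✗
4: successors {2}; ◇p there: 2:F. ✗

∅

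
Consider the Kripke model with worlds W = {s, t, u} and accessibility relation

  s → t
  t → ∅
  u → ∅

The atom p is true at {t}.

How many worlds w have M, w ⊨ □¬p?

2

s: successors {t}; ¬p there: t:F. ✗
t: no successors, so □¬p holds vacuously. ✓
u: no successors, so □¬p holds vacuously. ✓
Satisfying worlds: {t, u}.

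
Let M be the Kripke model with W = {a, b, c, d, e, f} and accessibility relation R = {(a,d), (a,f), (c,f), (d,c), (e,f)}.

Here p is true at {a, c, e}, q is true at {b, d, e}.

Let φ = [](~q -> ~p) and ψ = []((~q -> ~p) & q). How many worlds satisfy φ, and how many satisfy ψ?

For [](~q -> ~p):
a: successors {d, f}; ~q -> ~p there: d:T, f:T. ✓
b: no successors, so [](~q -> ~p) holds vacuously. ✓
c: successors {f}; ~q -> ~p there: f:T. ✓
d: successors {c}; ~q -> ~p there: c:F. ✗
e: successors {f}; ~q -> ~p there: f:T. ✓
f: no successors, so [](~q -> ~p) holds vacuously. ✓
— 5 worlds.
For []((~q -> ~p) & q):
a: successors {d, f}; (~q -> ~p) & q there: d:T, f:F. ✗
b: no successors, so []((~q -> ~p) & q) holds vacuously. ✓
c: successors {f}; (~q -> ~p) & q there: f:F. ✗
d: successors {c}; (~q -> ~p) & q there: c:F. ✗
e: successors {f}; (~q -> ~p) & q there: f:F. ✗
f: no successors, so []((~q -> ~p) & q) holds vacuously. ✓
— 2 worlds.

5 and 2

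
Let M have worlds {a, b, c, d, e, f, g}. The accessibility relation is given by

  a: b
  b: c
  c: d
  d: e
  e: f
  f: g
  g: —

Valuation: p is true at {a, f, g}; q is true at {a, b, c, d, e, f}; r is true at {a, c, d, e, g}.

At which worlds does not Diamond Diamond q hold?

{e, f, g}

a: Diamond Diamond q is T. ✗
b: Diamond Diamond q is T. ✗
c: Diamond Diamond q is T. ✗
d: Diamond Diamond q is T. ✗
e: Diamond Diamond q is F. ✓
f: Diamond Diamond q is F. ✓
g: Diamond Diamond q is F. ✓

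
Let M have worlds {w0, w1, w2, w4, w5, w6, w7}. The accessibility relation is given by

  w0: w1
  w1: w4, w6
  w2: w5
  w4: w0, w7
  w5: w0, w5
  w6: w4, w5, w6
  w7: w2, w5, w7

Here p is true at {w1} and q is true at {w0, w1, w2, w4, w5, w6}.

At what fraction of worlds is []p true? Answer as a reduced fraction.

w0: successors {w1}; p there: w1:T. ✓
w1: successors {w4, w6}; p there: w4:F, w6:F. ✗
w2: successors {w5}; p there: w5:F. ✗
w4: successors {w0, w7}; p there: w0:F, w7:F. ✗
w5: successors {w0, w5}; p there: w0:F, w5:F. ✗
w6: successors {w4, w5, w6}; p there: w4:F, w5:F, w6:F. ✗
w7: successors {w2, w5, w7}; p there: w2:F, w5:F, w7:F. ✗
That's 1 of 7 worlds, so 1/7.

1/7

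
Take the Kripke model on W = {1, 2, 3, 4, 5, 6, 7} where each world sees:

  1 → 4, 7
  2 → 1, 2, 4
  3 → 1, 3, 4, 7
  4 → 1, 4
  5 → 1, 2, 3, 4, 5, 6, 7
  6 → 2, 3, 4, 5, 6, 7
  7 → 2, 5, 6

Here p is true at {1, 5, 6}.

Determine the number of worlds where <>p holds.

1: successors {4, 7}; p there: 4:F, 7:F. ✗
2: successors {1, 2, 4}; p there: 1:T, 2:F, 4:F. ✓
3: successors {1, 3, 4, 7}; p there: 1:T, 3:F, 4:F, 7:F. ✓
4: successors {1, 4}; p there: 1:T, 4:F. ✓
5: successors {1, 2, 3, 4, 5, 6, 7}; p there: 1:T, 2:F, 3:F, 4:F, 5:T, 6:T, 7:F. ✓
6: successors {2, 3, 4, 5, 6, 7}; p there: 2:F, 3:F, 4:F, 5:T, 6:T, 7:F. ✓
7: successors {2, 5, 6}; p there: 2:F, 5:T, 6:T. ✓
Satisfying worlds: {2, 3, 4, 5, 6, 7}.

6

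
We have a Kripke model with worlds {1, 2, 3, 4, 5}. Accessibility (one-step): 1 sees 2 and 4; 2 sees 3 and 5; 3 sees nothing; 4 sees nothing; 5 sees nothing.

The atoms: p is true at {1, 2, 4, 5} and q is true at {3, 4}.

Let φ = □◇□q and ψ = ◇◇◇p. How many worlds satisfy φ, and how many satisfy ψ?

For □◇□q:
1: successors {2, 4}; ◇□q there: 2:T, 4:F. ✗
2: successors {3, 5}; ◇□q there: 3:F, 5:F. ✗
3: no successors, so □◇□q holds vacuously. ✓
4: no successors, so □◇□q holds vacuously. ✓
5: no successors, so □◇□q holds vacuously. ✓
— 3 worlds.
For ◇◇◇p:
1: successors {2, 4}; ◇◇p there: 2:F, 4:F. ✗
2: successors {3, 5}; ◇◇p there: 3:F, 5:F. ✗
3: no successors, so ◇◇◇p fails. ✗
4: no successors, so ◇◇◇p fails. ✗
5: no successors, so ◇◇◇p fails. ✗
— 0 worlds.

3 and 0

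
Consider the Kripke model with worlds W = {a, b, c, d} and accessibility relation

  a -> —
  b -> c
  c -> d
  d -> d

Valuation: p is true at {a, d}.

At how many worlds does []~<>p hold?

1

a: no successors, so []~<>p holds vacuously. ✓
b: successors {c}; ~<>p there: c:F. ✗
c: successors {d}; ~<>p there: d:F. ✗
d: successors {d}; ~<>p there: d:F. ✗
Satisfying worlds: {a}.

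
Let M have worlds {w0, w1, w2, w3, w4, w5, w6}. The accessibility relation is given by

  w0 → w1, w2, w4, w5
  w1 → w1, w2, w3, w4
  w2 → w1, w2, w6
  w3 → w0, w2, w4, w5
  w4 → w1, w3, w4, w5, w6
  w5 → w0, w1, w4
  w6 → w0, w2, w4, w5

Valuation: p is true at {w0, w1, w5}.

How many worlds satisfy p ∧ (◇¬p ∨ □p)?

w0: p is T, ◇¬p ∨ □p is T. ✓
w1: p is T, ◇¬p ∨ □p is T. ✓
w2: p is F, ◇¬p ∨ □p is T. ✗
w3: p is F, ◇¬p ∨ □p is T. ✗
w4: p is F, ◇¬p ∨ □p is T. ✗
w5: p is T, ◇¬p ∨ □p is T. ✓
w6: p is F, ◇¬p ∨ □p is T. ✗
Satisfying worlds: {w0, w1, w5}.

3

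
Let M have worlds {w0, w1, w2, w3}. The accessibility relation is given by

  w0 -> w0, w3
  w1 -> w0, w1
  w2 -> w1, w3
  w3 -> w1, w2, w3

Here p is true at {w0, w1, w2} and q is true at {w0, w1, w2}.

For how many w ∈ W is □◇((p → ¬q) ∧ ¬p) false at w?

w0: successors {w0, w3}; ◇((p → ¬q) ∧ ¬p) there: w0:T, w3:T. ✓
w1: successors {w0, w1}; ◇((p → ¬q) ∧ ¬p) there: w0:T, w1:F. ✗
w2: successors {w1, w3}; ◇((p → ¬q) ∧ ¬p) there: w1:F, w3:T. ✗
w3: successors {w1, w2, w3}; ◇((p → ¬q) ∧ ¬p) there: w1:F, w2:T, w3:T. ✗
Satisfying worlds: {w0}.
So □◇((p → ¬q) ∧ ¬p) fails at the other 3 worlds.

3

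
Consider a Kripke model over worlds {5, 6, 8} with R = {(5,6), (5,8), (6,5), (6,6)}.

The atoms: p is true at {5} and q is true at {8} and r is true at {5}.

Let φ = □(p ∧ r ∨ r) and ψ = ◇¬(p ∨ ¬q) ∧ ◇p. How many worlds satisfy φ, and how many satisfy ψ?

For □(p ∧ r ∨ r):
5: successors {6, 8}; p ∧ r ∨ r there: 6:F, 8:F. ✗
6: successors {5, 6}; p ∧ r ∨ r there: 5:T, 6:F. ✗
8: no successors, so □(p ∧ r ∨ r) holds vacuously. ✓
— 1 world.
For ◇¬(p ∨ ¬q) ∧ ◇p:
5: ◇¬(p ∨ ¬q) is T, ◇p is F. ✗
6: ◇¬(p ∨ ¬q) is F, ◇p is T. ✗
8: ◇¬(p ∨ ¬q) is F, ◇p is F. ✗
— 0 worlds.

1 and 0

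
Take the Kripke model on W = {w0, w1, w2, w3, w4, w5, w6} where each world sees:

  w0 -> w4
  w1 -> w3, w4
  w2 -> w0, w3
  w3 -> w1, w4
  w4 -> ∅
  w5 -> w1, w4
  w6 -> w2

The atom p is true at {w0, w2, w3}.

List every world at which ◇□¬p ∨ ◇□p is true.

{w0, w1, w2, w3, w5, w6}

w0: ◇□¬p is T, ◇□p is T. ✓
w1: ◇□¬p is T, ◇□p is T. ✓
w2: ◇□¬p is T, ◇□p is F. ✓
w3: ◇□¬p is T, ◇□p is T. ✓
w4: ◇□¬p is F, ◇□p is F. ✗
w5: ◇□¬p is T, ◇□p is T. ✓
w6: ◇□¬p is F, ◇□p is T. ✓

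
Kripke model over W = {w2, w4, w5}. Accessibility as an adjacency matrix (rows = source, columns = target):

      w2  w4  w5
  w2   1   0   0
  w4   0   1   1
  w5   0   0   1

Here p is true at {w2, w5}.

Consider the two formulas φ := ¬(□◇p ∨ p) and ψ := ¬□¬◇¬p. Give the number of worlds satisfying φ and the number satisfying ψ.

For ¬(□◇p ∨ p):
w2: □◇p ∨ p is T. ✗
w4: □◇p ∨ p is T. ✗
w5: □◇p ∨ p is T. ✗
— 0 worlds.
For ¬□¬◇¬p:
w2: □¬◇¬p is T. ✗
w4: □¬◇¬p is F. ✓
w5: □¬◇¬p is T. ✗
— 1 world.

0 and 1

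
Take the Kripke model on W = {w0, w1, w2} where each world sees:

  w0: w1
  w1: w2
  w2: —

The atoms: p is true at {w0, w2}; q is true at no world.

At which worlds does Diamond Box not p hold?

{w1}

w0: successors {w1}; Box not p there: w1:F. ✗
w1: successors {w2}; Box not p there: w2:T. ✓
w2: no successors, so Diamond Box not p fails. ✗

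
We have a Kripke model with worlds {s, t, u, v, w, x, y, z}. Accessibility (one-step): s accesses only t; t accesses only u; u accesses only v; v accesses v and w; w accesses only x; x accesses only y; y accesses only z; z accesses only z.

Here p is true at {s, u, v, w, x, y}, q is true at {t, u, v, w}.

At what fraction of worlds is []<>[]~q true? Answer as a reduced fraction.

3/4

s: successors {t}; <>[]~q there: t:F. ✗
t: successors {u}; <>[]~q there: u:F. ✗
u: successors {v}; <>[]~q there: v:T. ✓
v: successors {v, w}; <>[]~q there: v:T, w:T. ✓
w: successors {x}; <>[]~q there: x:T. ✓
x: successors {y}; <>[]~q there: y:T. ✓
y: successors {z}; <>[]~q there: z:T. ✓
z: successors {z}; <>[]~q there: z:T. ✓
That's 6 of 8 worlds, so 6/8 = 3/4.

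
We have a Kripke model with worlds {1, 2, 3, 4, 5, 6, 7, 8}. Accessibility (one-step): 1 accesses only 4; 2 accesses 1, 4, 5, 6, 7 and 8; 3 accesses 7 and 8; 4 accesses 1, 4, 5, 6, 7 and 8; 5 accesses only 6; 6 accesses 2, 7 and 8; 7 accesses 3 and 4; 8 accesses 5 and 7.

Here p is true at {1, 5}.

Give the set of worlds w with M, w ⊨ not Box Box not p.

{1, 2, 3, 4, 6, 7}

1: Box Box not p is F. ✓
2: Box Box not p is F. ✓
3: Box Box not p is F. ✓
4: Box Box not p is F. ✓
5: Box Box not p is T. ✗
6: Box Box not p is F. ✓
7: Box Box not p is F. ✓
8: Box Box not p is T. ✗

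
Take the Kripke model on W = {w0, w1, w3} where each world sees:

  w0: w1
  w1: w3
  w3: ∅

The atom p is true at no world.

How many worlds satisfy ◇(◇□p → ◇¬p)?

2

w0: successors {w1}; ◇□p → ◇¬p there: w1:T. ✓
w1: successors {w3}; ◇□p → ◇¬p there: w3:T. ✓
w3: no successors, so ◇(◇□p → ◇¬p) fails. ✗
Satisfying worlds: {w0, w1}.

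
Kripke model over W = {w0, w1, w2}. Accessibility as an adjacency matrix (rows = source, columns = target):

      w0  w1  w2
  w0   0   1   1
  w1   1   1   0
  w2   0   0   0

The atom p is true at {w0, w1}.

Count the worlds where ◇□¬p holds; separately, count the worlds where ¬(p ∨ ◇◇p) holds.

For ◇□¬p:
w0: successors {w1, w2}; □¬p there: w1:F, w2:T. ✓
w1: successors {w0, w1}; □¬p there: w0:F, w1:F. ✗
w2: no successors, so ◇□¬p fails. ✗
— 1 world.
For ¬(p ∨ ◇◇p):
w0: p ∨ ◇◇p is T. ✗
w1: p ∨ ◇◇p is T. ✗
w2: p ∨ ◇◇p is F. ✓
— 1 world.

1 and 1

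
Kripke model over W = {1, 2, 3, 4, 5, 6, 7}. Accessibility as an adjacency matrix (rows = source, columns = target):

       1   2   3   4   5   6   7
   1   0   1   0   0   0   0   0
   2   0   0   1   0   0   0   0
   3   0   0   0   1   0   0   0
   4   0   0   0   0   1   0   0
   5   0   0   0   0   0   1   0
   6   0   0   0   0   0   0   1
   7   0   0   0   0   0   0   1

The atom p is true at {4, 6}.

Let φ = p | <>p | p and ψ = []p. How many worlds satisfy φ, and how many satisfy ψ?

For p | <>p | p:
1: p | <>p is F, p is F. ✗
2: p | <>p is F, p is F. ✗
3: p | <>p is T, p is F. ✓
4: p | <>p is T, p is T. ✓
5: p | <>p is T, p is F. ✓
6: p | <>p is T, p is T. ✓
7: p | <>p is F, p is F. ✗
— 4 worlds.
For []p:
1: successors {2}; p there: 2:F. ✗
2: successors {3}; p there: 3:F. ✗
3: successors {4}; p there: 4:T. ✓
4: successors {5}; p there: 5:F. ✗
5: successors {6}; p there: 6:T. ✓
6: successors {7}; p there: 7:F. ✗
7: successors {7}; p there: 7:F. ✗
— 2 worlds.

4 and 2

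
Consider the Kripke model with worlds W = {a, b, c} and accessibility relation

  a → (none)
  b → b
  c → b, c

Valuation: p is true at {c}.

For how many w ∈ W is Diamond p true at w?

1

a: no successors, so Diamond p fails. ✗
b: successors {b}; p there: b:F. ✗
c: successors {b, c}; p there: b:F, c:T. ✓
Satisfying worlds: {c}.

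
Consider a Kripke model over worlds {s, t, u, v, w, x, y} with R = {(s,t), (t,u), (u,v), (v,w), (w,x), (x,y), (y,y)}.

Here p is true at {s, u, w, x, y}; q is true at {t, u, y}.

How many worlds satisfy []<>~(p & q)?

3

s: successors {t}; <>~(p & q) there: t:F. ✗
t: successors {u}; <>~(p & q) there: u:T. ✓
u: successors {v}; <>~(p & q) there: v:T. ✓
v: successors {w}; <>~(p & q) there: w:T. ✓
w: successors {x}; <>~(p & q) there: x:F. ✗
x: successors {y}; <>~(p & q) there: y:F. ✗
y: successors {y}; <>~(p & q) there: y:F. ✗
Satisfying worlds: {t, u, v}.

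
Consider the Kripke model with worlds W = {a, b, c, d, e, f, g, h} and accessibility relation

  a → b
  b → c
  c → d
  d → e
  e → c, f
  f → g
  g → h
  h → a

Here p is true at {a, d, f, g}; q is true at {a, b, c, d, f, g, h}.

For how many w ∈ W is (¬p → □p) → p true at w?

a: ¬p → □p is T, p is T. ✓
b: ¬p → □p is F, p is F. ✓
c: ¬p → □p is T, p is F. ✗
d: ¬p → □p is T, p is T. ✓
e: ¬p → □p is F, p is F. ✓
f: ¬p → □p is T, p is T. ✓
g: ¬p → □p is T, p is T. ✓
h: ¬p → □p is T, p is F. ✗
Satisfying worlds: {a, b, d, e, f, g}.

6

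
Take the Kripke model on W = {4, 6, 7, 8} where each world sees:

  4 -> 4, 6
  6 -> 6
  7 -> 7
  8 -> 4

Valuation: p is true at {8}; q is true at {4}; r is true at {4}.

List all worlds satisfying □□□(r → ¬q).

{6, 7}

4: successors {4, 6}; □□(r → ¬q) there: 4:F, 6:T. ✗
6: successors {6}; □□(r → ¬q) there: 6:T. ✓
7: successors {7}; □□(r → ¬q) there: 7:T. ✓
8: successors {4}; □□(r → ¬q) there: 4:F. ✗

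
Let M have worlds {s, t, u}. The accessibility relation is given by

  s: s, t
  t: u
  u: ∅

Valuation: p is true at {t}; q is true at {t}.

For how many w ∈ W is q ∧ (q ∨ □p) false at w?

s: q is F, q ∨ □p is F. ✗
t: q is T, q ∨ □p is T. ✓
u: q is F, q ∨ □p is T. ✗
Satisfying worlds: {t}.
So q ∧ (q ∨ □p) fails at the other 2 worlds.

2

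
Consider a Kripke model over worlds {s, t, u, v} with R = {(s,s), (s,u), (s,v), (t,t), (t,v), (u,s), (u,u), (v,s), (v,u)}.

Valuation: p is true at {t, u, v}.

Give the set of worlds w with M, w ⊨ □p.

s: successors {s, u, v}; p there: s:F, u:T, v:T. ✗
t: successors {t, v}; p there: t:T, v:T. ✓
u: successors {s, u}; p there: s:F, u:T. ✗
v: successors {s, u}; p there: s:F, u:T. ✗

{t}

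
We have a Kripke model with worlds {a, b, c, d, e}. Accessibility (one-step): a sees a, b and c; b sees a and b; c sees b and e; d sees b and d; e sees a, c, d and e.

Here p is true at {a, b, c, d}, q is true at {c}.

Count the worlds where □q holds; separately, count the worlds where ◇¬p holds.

For □q:
a: successors {a, b, c}; q there: a:F, b:F, c:T. ✗
b: successors {a, b}; q there: a:F, b:F. ✗
c: successors {b, e}; q there: b:F, e:F. ✗
d: successors {b, d}; q there: b:F, d:F. ✗
e: successors {a, c, d, e}; q there: a:F, c:T, d:F, e:F. ✗
— 0 worlds.
For ◇¬p:
a: successors {a, b, c}; ¬p there: a:F, b:F, c:F. ✗
b: successors {a, b}; ¬p there: a:F, b:F. ✗
c: successors {b, e}; ¬p there: b:F, e:T. ✓
d: successors {b, d}; ¬p there: b:F, d:F. ✗
e: successors {a, c, d, e}; ¬p there: a:F, c:F, d:F, e:T. ✓
— 2 worlds.

0 and 2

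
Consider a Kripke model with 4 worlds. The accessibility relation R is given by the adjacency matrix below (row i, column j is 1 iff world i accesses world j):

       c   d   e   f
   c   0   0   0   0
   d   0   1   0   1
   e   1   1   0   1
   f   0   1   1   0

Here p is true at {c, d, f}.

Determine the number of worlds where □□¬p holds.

c: no successors, so □□¬p holds vacuously. ✓
d: successors {d, f}; □¬p there: d:F, f:F. ✗
e: successors {c, d, f}; □¬p there: c:T, d:F, f:F. ✗
f: successors {d, e}; □¬p there: d:F, e:F. ✗
Satisfying worlds: {c}.

1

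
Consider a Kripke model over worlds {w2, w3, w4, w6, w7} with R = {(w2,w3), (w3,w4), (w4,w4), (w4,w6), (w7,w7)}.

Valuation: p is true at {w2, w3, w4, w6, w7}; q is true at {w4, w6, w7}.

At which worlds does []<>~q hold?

{w6}

w2: successors {w3}; <>~q there: w3:F. ✗
w3: successors {w4}; <>~q there: w4:F. ✗
w4: successors {w4, w6}; <>~q there: w4:F, w6:F. ✗
w6: no successors, so []<>~q holds vacuously. ✓
w7: successors {w7}; <>~q there: w7:F. ✗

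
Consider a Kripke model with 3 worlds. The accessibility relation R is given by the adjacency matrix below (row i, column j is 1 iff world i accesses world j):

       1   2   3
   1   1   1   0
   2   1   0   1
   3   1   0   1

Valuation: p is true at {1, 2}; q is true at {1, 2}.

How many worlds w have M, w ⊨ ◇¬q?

1: successors {1, 2}; ¬q there: 1:F, 2:F. ✗
2: successors {1, 3}; ¬q there: 1:F, 3:T. ✓
3: successors {1, 3}; ¬q there: 1:F, 3:T. ✓
Satisfying worlds: {2, 3}.

2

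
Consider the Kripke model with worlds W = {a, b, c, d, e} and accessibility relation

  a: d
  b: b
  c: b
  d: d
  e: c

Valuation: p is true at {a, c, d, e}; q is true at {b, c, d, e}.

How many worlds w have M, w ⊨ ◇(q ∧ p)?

a: successors {d}; q ∧ p there: d:T. ✓
b: successors {b}; q ∧ p there: b:F. ✗
c: successors {b}; q ∧ p there: b:F. ✗
d: successors {d}; q ∧ p there: d:T. ✓
e: successors {c}; q ∧ p there: c:T. ✓
Satisfying worlds: {a, d, e}.

3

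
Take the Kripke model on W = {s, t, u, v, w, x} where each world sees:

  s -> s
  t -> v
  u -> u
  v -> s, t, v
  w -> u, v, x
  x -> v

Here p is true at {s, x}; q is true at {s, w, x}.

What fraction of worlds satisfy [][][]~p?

s: successors {s}; [][]~p there: s:F. ✗
t: successors {v}; [][]~p there: v:F. ✗
u: successors {u}; [][]~p there: u:T. ✓
v: successors {s, t, v}; [][]~p there: s:F, t:F, v:F. ✗
w: successors {u, v, x}; [][]~p there: u:T, v:F, x:F. ✗
x: successors {v}; [][]~p there: v:F. ✗
That's 1 of 6 worlds, so 1/6.

1/6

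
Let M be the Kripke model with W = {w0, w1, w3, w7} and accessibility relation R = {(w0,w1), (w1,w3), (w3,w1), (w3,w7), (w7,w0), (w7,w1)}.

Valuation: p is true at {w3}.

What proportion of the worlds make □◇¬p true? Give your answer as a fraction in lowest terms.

1/4

w0: successors {w1}; ◇¬p there: w1:F. ✗
w1: successors {w3}; ◇¬p there: w3:T. ✓
w3: successors {w1, w7}; ◇¬p there: w1:F, w7:T. ✗
w7: successors {w0, w1}; ◇¬p there: w0:T, w1:F. ✗
That's 1 of 4 worlds, so 1/4.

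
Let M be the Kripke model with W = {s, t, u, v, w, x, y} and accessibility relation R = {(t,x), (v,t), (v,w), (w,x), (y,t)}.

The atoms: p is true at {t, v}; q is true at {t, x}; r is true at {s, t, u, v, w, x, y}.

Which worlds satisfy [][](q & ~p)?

s: no successors, so [][](q & ~p) holds vacuously. ✓
t: successors {x}; [](q & ~p) there: x:T. ✓
u: no successors, so [][](q & ~p) holds vacuously. ✓
v: successors {t, w}; [](q & ~p) there: t:T, w:T. ✓
w: successors {x}; [](q & ~p) there: x:T. ✓
x: no successors, so [][](q & ~p) holds vacuously. ✓
y: successors {t}; [](q & ~p) there: t:T. ✓

{s, t, u, v, w, x, y}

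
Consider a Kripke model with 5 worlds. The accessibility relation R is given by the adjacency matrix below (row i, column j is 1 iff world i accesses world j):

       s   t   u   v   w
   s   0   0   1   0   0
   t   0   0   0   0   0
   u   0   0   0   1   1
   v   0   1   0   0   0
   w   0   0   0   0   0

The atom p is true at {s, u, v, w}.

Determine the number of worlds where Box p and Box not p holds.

s: Box p is T, Box not p is F. ✗
t: Box p is T, Box not p is T. ✓
u: Box p is T, Box not p is F. ✗
v: Box p is F, Box not p is T. ✗
w: Box p is T, Box not p is T. ✓
Satisfying worlds: {t, w}.

2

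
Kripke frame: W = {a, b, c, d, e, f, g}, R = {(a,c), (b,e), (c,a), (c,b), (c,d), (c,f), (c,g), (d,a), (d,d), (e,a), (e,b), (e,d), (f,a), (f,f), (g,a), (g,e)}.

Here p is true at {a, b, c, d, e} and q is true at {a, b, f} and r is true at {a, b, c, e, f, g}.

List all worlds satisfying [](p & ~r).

a: successors {c}; p & ~r there: c:F. ✗
b: successors {e}; p & ~r there: e:F. ✗
c: successors {a, b, d, f, g}; p & ~r there: a:F, b:F, d:T, f:F, g:F. ✗
d: successors {a, d}; p & ~r there: a:F, d:T. ✗
e: successors {a, b, d}; p & ~r there: a:F, b:F, d:T. ✗
f: successors {a, f}; p & ~r there: a:F, f:F. ✗
g: successors {a, e}; p & ~r there: a:F, e:F. ✗

∅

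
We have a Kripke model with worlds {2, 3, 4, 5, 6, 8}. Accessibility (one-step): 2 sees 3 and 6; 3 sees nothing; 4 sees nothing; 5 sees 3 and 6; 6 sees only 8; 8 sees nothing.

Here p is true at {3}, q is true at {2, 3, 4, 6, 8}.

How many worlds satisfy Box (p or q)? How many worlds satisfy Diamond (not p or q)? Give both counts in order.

For Box (p or q):
2: successors {3, 6}; p or q there: 3:T, 6:T. ✓
3: no successors, so Box (p or q) holds vacuously. ✓
4: no successors, so Box (p or q) holds vacuously. ✓
5: successors {3, 6}; p or q there: 3:T, 6:T. ✓
6: successors {8}; p or q there: 8:T. ✓
8: no successors, so Box (p or q) holds vacuously. ✓
— 6 worlds.
For Diamond (not p or q):
2: successors {3, 6}; not p or q there: 3:T, 6:T. ✓
3: no successors, so Diamond (not p or q) fails. ✗
4: no successors, so Diamond (not p or q) fails. ✗
5: successors {3, 6}; not p or q there: 3:T, 6:T. ✓
6: successors {8}; not p or q there: 8:T. ✓
8: no successors, so Diamond (not p or q) fails. ✗
— 3 worlds.

6 and 3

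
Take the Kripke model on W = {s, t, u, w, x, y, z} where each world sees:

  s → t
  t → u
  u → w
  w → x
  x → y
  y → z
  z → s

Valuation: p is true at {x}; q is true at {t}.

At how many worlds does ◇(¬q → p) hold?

2

s: successors {t}; ¬q → p there: t:T. ✓
t: successors {u}; ¬q → p there: u:F. ✗
u: successors {w}; ¬q → p there: w:F. ✗
w: successors {x}; ¬q → p there: x:T. ✓
x: successors {y}; ¬q → p there: y:F. ✗
y: successors {z}; ¬q → p there: z:F. ✗
z: successors {s}; ¬q → p there: s:F. ✗
Satisfying worlds: {s, w}.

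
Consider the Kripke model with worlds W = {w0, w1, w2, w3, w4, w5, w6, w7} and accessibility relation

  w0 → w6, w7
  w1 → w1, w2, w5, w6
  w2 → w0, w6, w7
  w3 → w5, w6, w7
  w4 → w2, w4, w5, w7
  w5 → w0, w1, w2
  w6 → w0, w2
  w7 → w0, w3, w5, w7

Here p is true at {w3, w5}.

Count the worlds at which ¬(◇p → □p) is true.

w0: ◇p → □p is T. ✗
w1: ◇p → □p is F. ✓
w2: ◇p → □p is T. ✗
w3: ◇p → □p is F. ✓
w4: ◇p → □p is F. ✓
w5: ◇p → □p is T. ✗
w6: ◇p → □p is T. ✗
w7: ◇p → □p is F. ✓
Satisfying worlds: {w1, w3, w4, w7}.

4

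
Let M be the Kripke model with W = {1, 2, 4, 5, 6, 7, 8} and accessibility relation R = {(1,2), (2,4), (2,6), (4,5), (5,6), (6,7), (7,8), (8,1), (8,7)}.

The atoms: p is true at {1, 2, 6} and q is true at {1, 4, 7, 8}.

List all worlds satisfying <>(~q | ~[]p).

1: successors {2}; ~q | ~[]p there: 2:T. ✓
2: successors {4, 6}; ~q | ~[]p there: 4:T, 6:T. ✓
4: successors {5}; ~q | ~[]p there: 5:T. ✓
5: successors {6}; ~q | ~[]p there: 6:T. ✓
6: successors {7}; ~q | ~[]p there: 7:T. ✓
7: successors {8}; ~q | ~[]p there: 8:T. ✓
8: successors {1, 7}; ~q | ~[]p there: 1:F, 7:T. ✓

{1, 2, 4, 5, 6, 7, 8}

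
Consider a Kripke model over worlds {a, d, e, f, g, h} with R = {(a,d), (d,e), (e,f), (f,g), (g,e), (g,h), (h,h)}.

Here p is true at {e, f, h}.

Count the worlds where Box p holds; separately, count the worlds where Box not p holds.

For Box p:
a: successors {d}; p there: d:F. ✗
d: successors {e}; p there: e:T. ✓
e: successors {f}; p there: f:T. ✓
f: successors {g}; p there: g:F. ✗
g: successors {e, h}; p there: e:T, h:T. ✓
h: successors {h}; p there: h:T. ✓
— 4 worlds.
For Box not p:
a: successors {d}; not p there: d:T. ✓
d: successors {e}; not p there: e:F. ✗
e: successors {f}; not p there: f:F. ✗
f: successors {g}; not p there: g:T. ✓
g: successors {e, h}; not p there: e:F, h:F. ✗
h: successors {h}; not p there: h:F. ✗
— 2 worlds.

4 and 2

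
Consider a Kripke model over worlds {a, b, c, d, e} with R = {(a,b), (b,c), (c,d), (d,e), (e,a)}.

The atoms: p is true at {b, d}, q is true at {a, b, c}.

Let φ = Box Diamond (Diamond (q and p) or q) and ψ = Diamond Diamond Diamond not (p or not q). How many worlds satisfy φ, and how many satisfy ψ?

For Box Diamond (Diamond (q and p) or q):
a: successors {b}; Diamond (Diamond (q and p) or q) there: b:T. ✓
b: successors {c}; Diamond (Diamond (q and p) or q) there: c:F. ✗
c: successors {d}; Diamond (Diamond (q and p) or q) there: d:F. ✗
d: successors {e}; Diamond (Diamond (q and p) or q) there: e:T. ✓
e: successors {a}; Diamond (Diamond (q and p) or q) there: a:T. ✓
— 3 worlds.
For Diamond Diamond Diamond not (p or not q):
a: successors {b}; Diamond Diamond not (p or not q) there: b:F. ✗
b: successors {c}; Diamond Diamond not (p or not q) there: c:F. ✗
c: successors {d}; Diamond Diamond not (p or not q) there: d:T. ✓
d: successors {e}; Diamond Diamond not (p or not q) there: e:F. ✗
e: successors {a}; Diamond Diamond not (p or not q) there: a:T. ✓
— 2 worlds.

3 and 2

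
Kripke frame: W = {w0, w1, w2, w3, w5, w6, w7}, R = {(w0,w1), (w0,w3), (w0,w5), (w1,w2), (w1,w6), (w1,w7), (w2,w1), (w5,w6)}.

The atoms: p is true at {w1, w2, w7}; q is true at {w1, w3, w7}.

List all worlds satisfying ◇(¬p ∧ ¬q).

{w0, w1, w5}

w0: successors {w1, w3, w5}; ¬p ∧ ¬q there: w1:F, w3:F, w5:T. ✓
w1: successors {w2, w6, w7}; ¬p ∧ ¬q there: w2:F, w6:T, w7:F. ✓
w2: successors {w1}; ¬p ∧ ¬q there: w1:F. ✗
w3: no successors, so ◇(¬p ∧ ¬q) fails. ✗
w5: successors {w6}; ¬p ∧ ¬q there: w6:T. ✓
w6: no successors, so ◇(¬p ∧ ¬q) fails. ✗
w7: no successors, so ◇(¬p ∧ ¬q) fails. ✗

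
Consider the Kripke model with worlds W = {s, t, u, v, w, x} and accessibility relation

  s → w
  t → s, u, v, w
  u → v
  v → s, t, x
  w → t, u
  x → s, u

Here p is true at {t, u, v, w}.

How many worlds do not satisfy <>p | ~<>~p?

s: <>p is T, ~<>~p is T. ✓
t: <>p is T, ~<>~p is F. ✓
u: <>p is T, ~<>~p is T. ✓
v: <>p is T, ~<>~p is F. ✓
w: <>p is T, ~<>~p is T. ✓
x: <>p is T, ~<>~p is F. ✓
Satisfying worlds: {s, t, u, v, w, x}.
So <>p | ~<>~p fails at the other 0 worlds.

0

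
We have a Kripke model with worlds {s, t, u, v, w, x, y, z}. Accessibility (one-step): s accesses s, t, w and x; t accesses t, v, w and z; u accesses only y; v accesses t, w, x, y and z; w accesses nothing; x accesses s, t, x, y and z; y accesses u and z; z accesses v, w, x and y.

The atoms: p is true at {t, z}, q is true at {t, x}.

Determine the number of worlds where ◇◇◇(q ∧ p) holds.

6

s: successors {s, t, w, x}; ◇◇(q ∧ p) there: s:T, t:T, w:F, x:T. ✓
t: successors {t, v, w, z}; ◇◇(q ∧ p) there: t:T, v:T, w:F, z:T. ✓
u: successors {y}; ◇◇(q ∧ p) there: y:F. ✗
v: successors {t, w, x, y, z}; ◇◇(q ∧ p) there: t:T, w:F, x:T, y:F, z:T. ✓
w: no successors, so ◇◇◇(q ∧ p) fails. ✗
x: successors {s, t, x, y, z}; ◇◇(q ∧ p) there: s:T, t:T, x:T, y:F, z:T. ✓
y: successors {u, z}; ◇◇(q ∧ p) there: u:F, z:T. ✓
z: successors {v, w, x, y}; ◇◇(q ∧ p) there: v:T, w:F, x:T, y:F. ✓
Satisfying worlds: {s, t, v, x, y, z}.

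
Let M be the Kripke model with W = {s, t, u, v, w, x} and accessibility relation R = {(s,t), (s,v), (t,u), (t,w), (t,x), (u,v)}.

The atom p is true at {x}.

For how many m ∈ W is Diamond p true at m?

1

s: successors {t, v}; p there: t:F, v:F. ✗
t: successors {u, w, x}; p there: u:F, w:F, x:T. ✓
u: successors {v}; p there: v:F. ✗
v: no successors, so Diamond p fails. ✗
w: no successors, so Diamond p fails. ✗
x: no successors, so Diamond p fails. ✗
Satisfying worlds: {t}.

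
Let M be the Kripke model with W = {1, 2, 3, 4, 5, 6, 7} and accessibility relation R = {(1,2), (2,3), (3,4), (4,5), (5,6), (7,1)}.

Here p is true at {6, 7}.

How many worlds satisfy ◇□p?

1: successors {2}; □p there: 2:F. ✗
2: successors {3}; □p there: 3:F. ✗
3: successors {4}; □p there: 4:F. ✗
4: successors {5}; □p there: 5:T. ✓
5: successors {6}; □p there: 6:T. ✓
6: no successors, so ◇□p fails. ✗
7: successors {1}; □p there: 1:F. ✗
Satisfying worlds: {4, 5}.

2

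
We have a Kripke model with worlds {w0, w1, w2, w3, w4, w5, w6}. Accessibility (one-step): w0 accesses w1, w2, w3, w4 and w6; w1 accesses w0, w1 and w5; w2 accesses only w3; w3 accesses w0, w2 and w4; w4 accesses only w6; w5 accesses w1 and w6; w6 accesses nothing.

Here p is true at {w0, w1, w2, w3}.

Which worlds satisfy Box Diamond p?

w0: successors {w1, w2, w3, w4, w6}; Diamond p there: w1:T, w2:T, w3:T, w4:F, w6:F. ✗
w1: successors {w0, w1, w5}; Diamond p there: w0:T, w1:T, w5:T. ✓
w2: successors {w3}; Diamond p there: w3:T. ✓
w3: successors {w0, w2, w4}; Diamond p there: w0:T, w2:T, w4:F. ✗
w4: successors {w6}; Diamond p there: w6:F. ✗
w5: successors {w1, w6}; Diamond p there: w1:T, w6:F. ✗
w6: no successors, so Box Diamond p holds vacuously. ✓

{w1, w2, w6}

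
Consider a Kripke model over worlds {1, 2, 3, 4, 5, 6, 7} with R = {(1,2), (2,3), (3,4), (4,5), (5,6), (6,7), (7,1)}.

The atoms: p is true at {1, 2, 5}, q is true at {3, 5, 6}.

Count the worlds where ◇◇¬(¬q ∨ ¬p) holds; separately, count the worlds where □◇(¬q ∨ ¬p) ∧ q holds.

1 and 2

For ◇◇¬(¬q ∨ ¬p):
1: successors {2}; ◇¬(¬q ∨ ¬p) there: 2:F. ✗
2: successors {3}; ◇¬(¬q ∨ ¬p) there: 3:F. ✗
3: successors {4}; ◇¬(¬q ∨ ¬p) there: 4:T. ✓
4: successors {5}; ◇¬(¬q ∨ ¬p) there: 5:F. ✗
5: successors {6}; ◇¬(¬q ∨ ¬p) there: 6:F. ✗
6: successors {7}; ◇¬(¬q ∨ ¬p) there: 7:F. ✗
7: successors {1}; ◇¬(¬q ∨ ¬p) there: 1:F. ✗
— 1 world.
For □◇(¬q ∨ ¬p) ∧ q:
1: □◇(¬q ∨ ¬p) is T, q is F. ✗
2: □◇(¬q ∨ ¬p) is T, q is F. ✗
3: □◇(¬q ∨ ¬p) is F, q is T. ✗
4: □◇(¬q ∨ ¬p) is T, q is F. ✗
5: □◇(¬q ∨ ¬p) is T, q is T. ✓
6: □◇(¬q ∨ ¬p) is T, q is T. ✓
7: □◇(¬q ∨ ¬p) is T, q is F. ✗
— 2 worlds.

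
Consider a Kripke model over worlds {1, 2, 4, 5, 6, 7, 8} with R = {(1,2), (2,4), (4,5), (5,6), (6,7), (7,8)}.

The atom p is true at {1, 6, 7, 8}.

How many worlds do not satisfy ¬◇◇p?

3

1: ◇◇p is F. ✓
2: ◇◇p is F. ✓
4: ◇◇p is T. ✗
5: ◇◇p is T. ✗
6: ◇◇p is T. ✗
7: ◇◇p is F. ✓
8: ◇◇p is F. ✓
Satisfying worlds: {1, 2, 7, 8}.
So ¬◇◇p fails at the other 3 worlds.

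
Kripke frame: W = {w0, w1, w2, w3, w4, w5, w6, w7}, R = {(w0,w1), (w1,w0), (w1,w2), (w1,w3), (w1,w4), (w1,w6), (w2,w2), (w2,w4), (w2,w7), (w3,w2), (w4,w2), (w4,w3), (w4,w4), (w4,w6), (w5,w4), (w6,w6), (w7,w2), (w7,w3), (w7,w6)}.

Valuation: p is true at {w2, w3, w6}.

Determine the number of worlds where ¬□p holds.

5

w0: □p is F. ✓
w1: □p is F. ✓
w2: □p is F. ✓
w3: □p is T. ✗
w4: □p is F. ✓
w5: □p is F. ✓
w6: □p is T. ✗
w7: □p is T. ✗
Satisfying worlds: {w0, w1, w2, w4, w5}.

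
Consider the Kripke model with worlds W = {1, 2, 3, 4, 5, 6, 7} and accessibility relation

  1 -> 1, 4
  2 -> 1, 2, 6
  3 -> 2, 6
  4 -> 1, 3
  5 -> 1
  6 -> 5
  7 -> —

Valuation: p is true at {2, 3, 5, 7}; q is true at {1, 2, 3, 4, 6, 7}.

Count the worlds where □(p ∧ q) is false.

6

1: successors {1, 4}; p ∧ q there: 1:F, 4:F. ✗
2: successors {1, 2, 6}; p ∧ q there: 1:F, 2:T, 6:F. ✗
3: successors {2, 6}; p ∧ q there: 2:T, 6:F. ✗
4: successors {1, 3}; p ∧ q there: 1:F, 3:T. ✗
5: successors {1}; p ∧ q there: 1:F. ✗
6: successors {5}; p ∧ q there: 5:F. ✗
7: no successors, so □(p ∧ q) holds vacuously. ✓
Satisfying worlds: {7}.
So □(p ∧ q) fails at the other 6 worlds.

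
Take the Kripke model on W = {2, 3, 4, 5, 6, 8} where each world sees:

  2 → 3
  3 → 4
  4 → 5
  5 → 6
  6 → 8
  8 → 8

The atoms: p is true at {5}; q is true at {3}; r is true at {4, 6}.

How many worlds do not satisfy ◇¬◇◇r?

2: successors {3}; ¬◇◇r there: 3:T. ✓
3: successors {4}; ¬◇◇r there: 4:F. ✗
4: successors {5}; ¬◇◇r there: 5:T. ✓
5: successors {6}; ¬◇◇r there: 6:T. ✓
6: successors {8}; ¬◇◇r there: 8:T. ✓
8: successors {8}; ¬◇◇r there: 8:T. ✓
Satisfying worlds: {2, 4, 5, 6, 8}.
So ◇¬◇◇r fails at the other 1 world.

1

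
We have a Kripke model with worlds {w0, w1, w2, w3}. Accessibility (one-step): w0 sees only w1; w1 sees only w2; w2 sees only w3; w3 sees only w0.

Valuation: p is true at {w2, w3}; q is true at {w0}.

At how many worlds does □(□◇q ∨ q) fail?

w0: successors {w1}; □◇q ∨ q there: w1:F. ✗
w1: successors {w2}; □◇q ∨ q there: w2:T. ✓
w2: successors {w3}; □◇q ∨ q there: w3:F. ✗
w3: successors {w0}; □◇q ∨ q there: w0:T. ✓
Satisfying worlds: {w1, w3}.
So □(□◇q ∨ q) fails at the other 2 worlds.

2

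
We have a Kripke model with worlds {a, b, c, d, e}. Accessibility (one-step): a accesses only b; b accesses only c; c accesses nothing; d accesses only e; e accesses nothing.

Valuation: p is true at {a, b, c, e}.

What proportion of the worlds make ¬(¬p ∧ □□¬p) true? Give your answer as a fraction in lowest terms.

a: ¬p ∧ □□¬p is F. ✓
b: ¬p ∧ □□¬p is F. ✓
c: ¬p ∧ □□¬p is F. ✓
d: ¬p ∧ □□¬p is T. ✗
e: ¬p ∧ □□¬p is F. ✓
That's 4 of 5 worlds, so 4/5.

4/5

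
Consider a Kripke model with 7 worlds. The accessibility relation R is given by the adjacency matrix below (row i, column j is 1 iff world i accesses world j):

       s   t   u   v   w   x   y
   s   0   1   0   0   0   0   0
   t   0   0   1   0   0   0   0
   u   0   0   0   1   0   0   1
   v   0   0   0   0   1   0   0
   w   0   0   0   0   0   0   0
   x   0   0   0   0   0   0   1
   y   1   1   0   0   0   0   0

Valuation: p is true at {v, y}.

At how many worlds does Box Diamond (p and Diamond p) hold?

1

s: successors {t}; Diamond (p and Diamond p) there: t:F. ✗
t: successors {u}; Diamond (p and Diamond p) there: u:F. ✗
u: successors {v, y}; Diamond (p and Diamond p) there: v:F, y:F. ✗
v: successors {w}; Diamond (p and Diamond p) there: w:F. ✗
w: no successors, so Box Diamond (p and Diamond p) holds vacuously. ✓
x: successors {y}; Diamond (p and Diamond p) there: y:F. ✗
y: successors {s, t}; Diamond (p and Diamond p) there: s:F, t:F. ✗
Satisfying worlds: {w}.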